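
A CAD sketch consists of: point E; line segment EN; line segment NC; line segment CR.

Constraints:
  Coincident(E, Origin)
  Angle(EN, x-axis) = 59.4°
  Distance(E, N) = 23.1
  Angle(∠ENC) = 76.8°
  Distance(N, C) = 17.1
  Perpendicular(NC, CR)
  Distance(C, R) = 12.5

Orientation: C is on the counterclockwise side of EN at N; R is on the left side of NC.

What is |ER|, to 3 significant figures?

15.5

∠ENC = 76.8°, so NC runs at 59.4° + (180° − 76.8°) = 163° from the x-axis; with |NC| = 17.1, C = N + 17.1·(cos 163°, sin 163°) = (-4.56, 25.0). The perpendicularity gives CR at right angles to NC; with |CR| = 12.5 on the left of NC, R = C + 12.5·(-0.299, -0.954) = (-8.30, 13.1). Then |ER| = |R − E| = 15.5.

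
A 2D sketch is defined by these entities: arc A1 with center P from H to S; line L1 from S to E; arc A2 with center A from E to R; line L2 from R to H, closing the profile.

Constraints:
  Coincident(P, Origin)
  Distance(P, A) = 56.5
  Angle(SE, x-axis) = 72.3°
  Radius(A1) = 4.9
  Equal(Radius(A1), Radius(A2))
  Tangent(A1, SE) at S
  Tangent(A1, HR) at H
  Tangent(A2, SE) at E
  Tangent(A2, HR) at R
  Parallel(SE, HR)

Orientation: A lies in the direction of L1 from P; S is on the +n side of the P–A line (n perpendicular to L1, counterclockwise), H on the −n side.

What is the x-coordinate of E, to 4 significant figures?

12.51

The slot axis is L1's direction at 72.3°, so u = (cos 72.3°, sin 72.3°) = (0.3040, 0.9527) and n = (−sin 72.3°, cos 72.3°) = (-0.9527, 0.3040). P is at the origin and A lies 56.5 along u from P, so A = 56.5·u = (17.18, 53.83). Tangency of A1 to both parallel lines with radius 4.9 puts S and H at P ± 4.9·n: S = (-4.668, 1.490), H = (4.668, -1.490). Equal radii place E and R the same way about A: E = A + 4.9·n = (12.51, 55.32), R = A − 4.9·n = (21.85, 52.34). So E.x = 12.51.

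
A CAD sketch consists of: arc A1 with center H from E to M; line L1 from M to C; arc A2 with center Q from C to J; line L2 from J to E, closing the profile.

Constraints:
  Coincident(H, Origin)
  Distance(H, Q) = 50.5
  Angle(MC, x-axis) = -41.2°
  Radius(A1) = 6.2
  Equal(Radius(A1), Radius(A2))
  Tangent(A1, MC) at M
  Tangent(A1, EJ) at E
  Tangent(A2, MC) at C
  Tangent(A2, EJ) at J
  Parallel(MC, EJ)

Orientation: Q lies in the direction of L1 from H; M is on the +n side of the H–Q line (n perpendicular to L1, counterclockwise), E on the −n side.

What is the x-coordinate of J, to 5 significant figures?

33.913

Tangency of A1 to both parallel lines with radius 6.2 puts M and E at H ± 6.2·n: M = (4.0839, 4.6650), E = (-4.0839, -4.6650). Equal radii place C and J the same way about Q: C = Q + 6.2·n = (42.081, -28.599), J = Q − 6.2·n = (33.913, -37.929). So J.x = 33.913.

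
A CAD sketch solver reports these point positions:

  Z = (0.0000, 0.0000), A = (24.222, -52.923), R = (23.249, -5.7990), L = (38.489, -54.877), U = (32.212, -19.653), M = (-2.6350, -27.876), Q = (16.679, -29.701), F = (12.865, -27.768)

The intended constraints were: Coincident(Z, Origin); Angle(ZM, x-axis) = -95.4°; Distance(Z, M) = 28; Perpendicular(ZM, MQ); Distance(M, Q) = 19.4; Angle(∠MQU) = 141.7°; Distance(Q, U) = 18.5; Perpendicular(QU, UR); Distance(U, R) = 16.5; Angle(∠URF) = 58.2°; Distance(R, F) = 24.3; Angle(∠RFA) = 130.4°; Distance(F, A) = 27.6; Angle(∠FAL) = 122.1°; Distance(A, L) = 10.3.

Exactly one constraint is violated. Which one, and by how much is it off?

Distance(A, L) = 10.3 — off by 4.10.

Z = (0.00, 0.00) ✓; ZM at -95.40° ✓; |ZM| = 28.00 ✓; ∠(ZM, MQ) = 90.00° ✓; |MQ| = 19.40 ✓; ∠MQU = 141.7° ✓; |QU| = 18.50 ✓; ∠(QU, UR) = 90.00° ✓; |UR| = 16.50 ✓; ∠URF = 58.20° ✓; |RF| = 24.30 ✓; ∠RFA = 130.4° ✓; |FA| = 27.60 ✓; ∠FAL = 122.1° ✓; |AL| = 14.40 ✗.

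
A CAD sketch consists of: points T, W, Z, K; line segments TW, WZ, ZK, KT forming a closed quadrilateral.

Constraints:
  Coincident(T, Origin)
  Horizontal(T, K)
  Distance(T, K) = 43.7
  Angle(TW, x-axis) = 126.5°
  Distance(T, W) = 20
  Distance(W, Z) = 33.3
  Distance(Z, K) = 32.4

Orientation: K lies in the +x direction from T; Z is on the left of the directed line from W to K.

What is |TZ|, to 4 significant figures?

30.83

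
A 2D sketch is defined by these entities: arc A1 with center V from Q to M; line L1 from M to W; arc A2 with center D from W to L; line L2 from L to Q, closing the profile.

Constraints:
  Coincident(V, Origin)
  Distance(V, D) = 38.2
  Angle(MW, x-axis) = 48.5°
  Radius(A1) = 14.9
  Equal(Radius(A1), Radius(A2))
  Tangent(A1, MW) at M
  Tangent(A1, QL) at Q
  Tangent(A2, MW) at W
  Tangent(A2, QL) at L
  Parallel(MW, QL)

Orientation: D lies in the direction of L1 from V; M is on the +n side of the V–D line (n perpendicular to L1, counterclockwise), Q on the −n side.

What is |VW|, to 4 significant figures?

41.00

The slot axis is L1's direction at 48.5°, so u = (cos 48.5°, sin 48.5°) = (0.6626, 0.7490) and n = (−sin 48.5°, cos 48.5°) = (-0.7490, 0.6626). V is at the origin and D lies 38.2 along u from V, so D = 38.2·u = (25.31, 28.61). Tangency of A1 to both parallel lines with radius 14.9 puts M and Q at V ± 14.9·n: M = (-11.16, 9.873), Q = (11.16, -9.873). Equal radii place W and L the same way about D: W = D + 14.9·n = (14.15, 38.48), L = D − 14.9·n = (36.47, 18.74). Then |VW| = |W − V| = 41.00.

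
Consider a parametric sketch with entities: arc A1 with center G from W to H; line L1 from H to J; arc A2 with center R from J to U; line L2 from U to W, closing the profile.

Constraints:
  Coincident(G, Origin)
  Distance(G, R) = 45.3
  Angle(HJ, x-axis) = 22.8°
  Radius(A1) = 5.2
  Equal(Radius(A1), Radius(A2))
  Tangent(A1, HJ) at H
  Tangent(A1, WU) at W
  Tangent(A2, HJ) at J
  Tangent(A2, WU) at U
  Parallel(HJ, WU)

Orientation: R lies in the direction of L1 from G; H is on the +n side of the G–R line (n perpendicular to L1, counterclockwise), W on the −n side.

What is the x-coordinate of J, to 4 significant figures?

39.75

The slot axis is L1's direction at 22.8°, so u = (cos 22.8°, sin 22.8°) = (0.9219, 0.3875) and n = (−sin 22.8°, cos 22.8°) = (-0.3875, 0.9219). G is at the origin and R lies 45.3 along u from G, so R = 45.3·u = (41.76, 17.55). Tangency of A1 to both parallel lines with radius 5.2 puts H and W at G ± 5.2·n: H = (-2.015, 4.794), W = (2.015, -4.794). Equal radii place J and U the same way about R: J = R + 5.2·n = (39.75, 22.35), U = R − 5.2·n = (43.78, 12.76). So J.x = 39.75.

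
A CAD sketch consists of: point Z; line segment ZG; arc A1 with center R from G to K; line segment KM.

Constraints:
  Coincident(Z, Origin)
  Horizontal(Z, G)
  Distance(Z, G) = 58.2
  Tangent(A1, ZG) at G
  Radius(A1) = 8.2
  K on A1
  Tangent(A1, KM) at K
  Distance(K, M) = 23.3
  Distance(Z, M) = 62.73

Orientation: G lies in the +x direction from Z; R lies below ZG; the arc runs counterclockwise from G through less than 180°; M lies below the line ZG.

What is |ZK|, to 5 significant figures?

50.981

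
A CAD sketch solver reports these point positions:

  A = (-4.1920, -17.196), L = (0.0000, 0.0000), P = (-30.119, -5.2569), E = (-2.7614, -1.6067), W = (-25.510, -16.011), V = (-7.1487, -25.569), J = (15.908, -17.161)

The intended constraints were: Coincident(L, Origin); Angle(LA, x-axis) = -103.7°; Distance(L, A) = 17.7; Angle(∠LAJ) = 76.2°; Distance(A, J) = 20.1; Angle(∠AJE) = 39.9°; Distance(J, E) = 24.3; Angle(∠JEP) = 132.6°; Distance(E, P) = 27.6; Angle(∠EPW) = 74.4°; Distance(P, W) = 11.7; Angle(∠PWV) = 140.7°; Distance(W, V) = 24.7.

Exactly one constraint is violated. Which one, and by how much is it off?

Distance(W, V) = 24.7 — off by 4.00.

L = (0.00, 0.00) ✓; LA at -103.7° ✓; |LA| = 17.70 ✓; ∠LAJ = 76.20° ✓; |AJ| = 20.10 ✓; ∠AJE = 39.90° ✓; |JE| = 24.30 ✓; ∠JEP = 132.6° ✓; |EP| = 27.60 ✓; ∠EPW = 74.40° ✓; |PW| = 11.70 ✓; ∠PWV = 140.7° ✓; |WV| = 20.70 ✗.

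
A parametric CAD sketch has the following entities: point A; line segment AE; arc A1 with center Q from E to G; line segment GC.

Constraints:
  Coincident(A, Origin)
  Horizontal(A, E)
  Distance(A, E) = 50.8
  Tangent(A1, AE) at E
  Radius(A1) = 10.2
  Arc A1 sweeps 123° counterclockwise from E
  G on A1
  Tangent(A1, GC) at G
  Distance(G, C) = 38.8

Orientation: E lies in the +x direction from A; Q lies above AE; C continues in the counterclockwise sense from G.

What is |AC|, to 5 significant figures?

61.591

A is at the origin; A and E share the same y with |AE| = 50.8 and E on the +x side, so E = (50.800, 0.0000). A1 meets AE tangentially, so QE is at right angles to AE, so Q = E + (0, 10.2) = (50.800, 10.200). On A1, E sits at bearing -90° from Q; a 123° counterclockwise sweep puts G at bearing 33°, so G = Q + 10.2·(cos 33°, sin 33°) = (59.354, 15.755). The tangent condition forces QG to be normal to GC, so GC runs along (−sin 33°, cos 33°); with |GC| = 38.8, C = (38.222, 48.296). Then |AC| = |C − A| = 61.591.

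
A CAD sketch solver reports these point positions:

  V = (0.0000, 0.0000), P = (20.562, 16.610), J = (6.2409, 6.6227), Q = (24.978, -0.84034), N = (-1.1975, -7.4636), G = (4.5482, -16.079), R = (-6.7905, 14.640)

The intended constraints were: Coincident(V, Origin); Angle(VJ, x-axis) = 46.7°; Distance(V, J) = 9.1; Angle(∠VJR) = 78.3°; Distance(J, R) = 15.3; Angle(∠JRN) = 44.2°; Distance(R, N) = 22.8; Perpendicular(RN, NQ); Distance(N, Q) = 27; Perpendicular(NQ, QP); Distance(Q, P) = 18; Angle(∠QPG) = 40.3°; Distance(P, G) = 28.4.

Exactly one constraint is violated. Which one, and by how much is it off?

Distance(P, G) = 28.4 — off by 8.00.

V = (0.00, 0.00) ✓; VJ at 46.70° ✓; |VJ| = 9.100 ✓; ∠VJR = 78.30° ✓; |JR| = 15.30 ✓; ∠JRN = 44.20° ✓; |RN| = 22.80 ✓; ∠(RN, NQ) = 90.00° ✓; |NQ| = 27.00 ✓; ∠(NQ, QP) = 90.00° ✓; |QP| = 18.00 ✓; ∠QPG = 40.30° ✓; |PG| = 36.40 ✗.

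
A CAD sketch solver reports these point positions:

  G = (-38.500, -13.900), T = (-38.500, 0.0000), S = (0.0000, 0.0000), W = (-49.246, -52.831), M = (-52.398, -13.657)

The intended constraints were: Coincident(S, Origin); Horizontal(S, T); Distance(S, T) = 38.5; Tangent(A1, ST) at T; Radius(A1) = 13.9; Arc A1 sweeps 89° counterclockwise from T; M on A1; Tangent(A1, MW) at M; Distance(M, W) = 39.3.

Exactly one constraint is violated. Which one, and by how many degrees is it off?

Tangent(A1, MW) at M — off by 5.60°.

S = (0.00, 0.00) ✓; S.y = 0.00, T.y = 0.00 ✓; |ST| = 38.50 ✓; ∠(GT, TS) = 90.00° ✓; |GT| = 13.90 ✓; bearing(G→M) − bearing(G→T) = 89.00° ✓; |GM| = 13.90 ✓; ∠(GM, MW) = 84.40° ✗; |MW| = 39.30 ✓.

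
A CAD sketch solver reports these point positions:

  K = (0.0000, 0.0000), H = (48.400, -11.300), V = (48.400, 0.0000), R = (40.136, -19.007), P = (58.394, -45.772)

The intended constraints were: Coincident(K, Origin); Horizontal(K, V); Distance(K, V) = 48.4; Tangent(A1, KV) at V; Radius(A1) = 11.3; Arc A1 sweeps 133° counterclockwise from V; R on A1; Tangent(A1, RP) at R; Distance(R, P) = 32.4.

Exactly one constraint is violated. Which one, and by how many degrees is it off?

Tangent(A1, RP) at R — off by 8.70°.

K = (0.00, 0.00) ✓; K.y = 0.00, V.y = 0.00 ✓; |KV| = 48.40 ✓; ∠(HV, VK) = 90.00° ✓; |HV| = 11.30 ✓; bearing(H→R) − bearing(H→V) = 133.0° ✓; |HR| = 11.30 ✓; ∠(HR, RP) = 98.70° ✗; |RP| = 32.40 ✓.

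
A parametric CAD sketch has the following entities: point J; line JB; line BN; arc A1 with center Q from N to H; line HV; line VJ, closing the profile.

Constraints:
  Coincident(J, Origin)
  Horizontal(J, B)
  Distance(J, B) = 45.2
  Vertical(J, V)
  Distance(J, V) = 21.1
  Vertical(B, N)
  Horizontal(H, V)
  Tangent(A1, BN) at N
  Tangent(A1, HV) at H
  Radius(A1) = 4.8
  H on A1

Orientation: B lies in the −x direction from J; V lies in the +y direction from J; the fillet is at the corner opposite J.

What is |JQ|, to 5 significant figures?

43.564

JV is vertical with |JV| = 21.1 and V on the +y side, so V = (0.0000, 21.100). The virtual corner opposite J is at (-45.200, 21.100). The tangent condition forces QN to be normal to BN and A1 meets HV tangentially, so QH is at right angles to HV, with radius 4.8, so the center Q sits 4.8 in from both sides at Q = (-40.400, 16.300). Then |JQ| = |Q − J| = 43.564.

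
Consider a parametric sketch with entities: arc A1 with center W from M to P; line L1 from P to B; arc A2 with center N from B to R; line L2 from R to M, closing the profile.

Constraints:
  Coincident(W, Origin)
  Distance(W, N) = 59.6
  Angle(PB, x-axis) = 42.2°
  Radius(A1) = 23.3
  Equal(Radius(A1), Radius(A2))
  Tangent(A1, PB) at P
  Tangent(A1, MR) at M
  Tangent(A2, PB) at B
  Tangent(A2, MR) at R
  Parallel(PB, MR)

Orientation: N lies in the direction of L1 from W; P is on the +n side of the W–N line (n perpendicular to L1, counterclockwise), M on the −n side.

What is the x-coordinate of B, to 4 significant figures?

28.50

The slot axis is L1's direction at 42.2°, so u = (cos 42.2°, sin 42.2°) = (0.7408, 0.6717) and n = (−sin 42.2°, cos 42.2°) = (-0.6717, 0.7408). W is at the origin and N lies 59.6 along u from W, so N = 59.6·u = (44.15, 40.03). Tangency of A1 to both parallel lines with radius 23.3 puts P and M at W ± 23.3·n: P = (-15.65, 17.26), M = (15.65, -17.26). Equal radii place B and R the same way about N: B = N + 23.3·n = (28.50, 57.30), R = N − 23.3·n = (59.80, 22.77). So B.x = 28.50.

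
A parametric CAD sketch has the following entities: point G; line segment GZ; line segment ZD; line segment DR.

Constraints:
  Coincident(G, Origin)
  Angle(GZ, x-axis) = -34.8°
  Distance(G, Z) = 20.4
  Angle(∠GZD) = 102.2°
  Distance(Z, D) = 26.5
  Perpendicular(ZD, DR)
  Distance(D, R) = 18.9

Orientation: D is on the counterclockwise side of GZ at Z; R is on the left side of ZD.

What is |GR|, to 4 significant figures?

30.83

G is at the origin; GZ runs at -34.8° with length 20.4, so Z = 20.4·(cos -34.8°, sin -34.8°) = (16.75, -11.64). ∠GZD = 102.2°, so ZD runs at -34.8° + (180° − 102.2°) = 43.00° from the x-axis; with |ZD| = 26.5, D = Z + 26.5·(cos 43.00°, sin 43.00°) = (36.13, 6.430). ZD is perpendicular to DR; with |DR| = 18.9 on the left of ZD, R = D + 18.9·(-0.6820, 0.7314) = (23.24, 20.25). Then |GR| = |R − G| = 30.83.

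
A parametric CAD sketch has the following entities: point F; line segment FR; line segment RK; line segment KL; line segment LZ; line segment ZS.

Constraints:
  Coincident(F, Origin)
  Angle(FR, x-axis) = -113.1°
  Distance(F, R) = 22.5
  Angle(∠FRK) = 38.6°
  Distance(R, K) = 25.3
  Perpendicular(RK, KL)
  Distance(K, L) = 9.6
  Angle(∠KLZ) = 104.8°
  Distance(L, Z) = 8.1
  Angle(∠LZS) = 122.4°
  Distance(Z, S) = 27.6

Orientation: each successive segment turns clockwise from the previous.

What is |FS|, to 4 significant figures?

29.34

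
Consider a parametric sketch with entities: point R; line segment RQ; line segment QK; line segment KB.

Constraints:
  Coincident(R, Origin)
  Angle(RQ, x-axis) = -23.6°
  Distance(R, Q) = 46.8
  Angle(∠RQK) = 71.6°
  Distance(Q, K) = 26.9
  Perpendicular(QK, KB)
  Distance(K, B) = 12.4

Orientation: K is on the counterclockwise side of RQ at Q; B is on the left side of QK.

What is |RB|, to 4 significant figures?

34.23

R is at the origin; RQ runs at -23.6° with length 46.8, so Q = 46.8·(cos -23.6°, sin -23.6°) = (42.89, -18.74). ∠RQK = 71.6°, so QK runs at -23.6° + (180° − 71.6°) = 84.80° from the x-axis; with |QK| = 26.9, K = Q + 26.9·(cos 84.80°, sin 84.80°) = (45.32, 8.053). QK is perpendicular to KB; with |KB| = 12.4 on the left of QK, B = K + 12.4·(-0.9959, 0.09063) = (32.97, 9.177). Then |RB| = |B − R| = 34.23.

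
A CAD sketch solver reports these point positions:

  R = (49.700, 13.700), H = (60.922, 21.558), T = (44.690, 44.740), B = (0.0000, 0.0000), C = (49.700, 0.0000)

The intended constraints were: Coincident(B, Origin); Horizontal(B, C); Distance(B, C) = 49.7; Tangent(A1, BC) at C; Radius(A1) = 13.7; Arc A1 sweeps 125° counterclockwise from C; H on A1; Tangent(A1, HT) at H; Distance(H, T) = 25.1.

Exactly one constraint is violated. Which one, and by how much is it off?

Distance(H, T) = 25.1 — off by 3.20.

B = (0.00, 0.00) ✓; B.y = 0.00, C.y = 0.00 ✓; |BC| = 49.70 ✓; ∠(RC, CB) = 90.00° ✓; |RC| = 13.70 ✓; bearing(R→H) − bearing(R→C) = 125.0° ✓; |RH| = 13.70 ✓; ∠(RH, HT) = 90.00° ✓; |HT| = 28.30 ✗.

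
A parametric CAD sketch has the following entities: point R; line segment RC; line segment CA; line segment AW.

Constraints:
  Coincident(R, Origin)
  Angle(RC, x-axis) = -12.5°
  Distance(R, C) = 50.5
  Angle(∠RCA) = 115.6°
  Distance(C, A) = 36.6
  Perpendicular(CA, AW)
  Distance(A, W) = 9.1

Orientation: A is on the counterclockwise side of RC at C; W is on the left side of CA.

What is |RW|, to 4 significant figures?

68.85

∠RCA = 115.6°, so CA runs at -12.5° + (180° − 115.6°) = 51.90° from the x-axis; with |CA| = 36.6, A = C + 36.6·(cos 51.90°, sin 51.90°) = (71.89, 17.87). CA is perpendicular to AW; with |AW| = 9.1 on the left of CA, W = A + 9.1·(-0.7869, 0.6170) = (64.73, 23.49). Then |RW| = |W − R| = 68.85.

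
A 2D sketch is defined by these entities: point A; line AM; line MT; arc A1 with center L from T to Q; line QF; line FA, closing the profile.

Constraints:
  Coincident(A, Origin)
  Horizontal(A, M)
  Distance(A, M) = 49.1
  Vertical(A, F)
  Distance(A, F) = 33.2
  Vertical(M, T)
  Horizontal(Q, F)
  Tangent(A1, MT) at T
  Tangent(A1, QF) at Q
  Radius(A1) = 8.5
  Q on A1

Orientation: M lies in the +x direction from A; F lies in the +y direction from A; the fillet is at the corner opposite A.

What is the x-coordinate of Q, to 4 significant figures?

40.60

A is at the origin; AM is horizontal with |AM| = 49.1 and M on the +x side, so M = (49.10, 0.000). A and F share the same x with |AF| = 33.2 and F on the +y side, so F = (0.000, 33.20). The virtual corner opposite A is at (49.10, 33.20). A1 meets MT tangentially, so LT is at right angles to MT and A1 meets QF tangentially, so LQ is at right angles to QF, with radius 8.5, so the center L sits 8.5 in from both sides at L = (40.60, 24.70). That places the tangent points at T = (49.10, 24.70) on MT and Q = (40.60, 33.20) on QF. So Q.x = 40.60.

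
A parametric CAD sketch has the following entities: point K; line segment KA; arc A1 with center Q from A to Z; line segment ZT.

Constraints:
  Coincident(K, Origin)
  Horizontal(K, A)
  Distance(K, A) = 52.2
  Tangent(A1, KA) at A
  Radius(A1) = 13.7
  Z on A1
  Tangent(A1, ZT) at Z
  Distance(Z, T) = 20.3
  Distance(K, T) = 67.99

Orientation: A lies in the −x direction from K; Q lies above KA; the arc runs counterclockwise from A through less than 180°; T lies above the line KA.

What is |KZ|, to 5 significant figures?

48.325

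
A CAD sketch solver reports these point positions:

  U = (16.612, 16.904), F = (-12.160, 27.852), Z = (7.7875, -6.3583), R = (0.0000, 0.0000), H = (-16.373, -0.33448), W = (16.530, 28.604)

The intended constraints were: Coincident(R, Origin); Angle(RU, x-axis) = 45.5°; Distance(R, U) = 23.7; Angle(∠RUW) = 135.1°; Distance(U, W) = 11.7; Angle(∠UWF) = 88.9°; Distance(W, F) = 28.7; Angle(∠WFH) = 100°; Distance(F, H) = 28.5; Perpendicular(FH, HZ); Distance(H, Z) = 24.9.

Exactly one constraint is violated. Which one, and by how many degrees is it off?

Perpendicular(FH, HZ) — off by 5.50°.

R = (0.00, 0.00) ✓; RU at 45.50° ✓; |RU| = 23.70 ✓; ∠RUW = 135.1° ✓; |UW| = 11.70 ✓; ∠UWF = 88.90° ✓; |WF| = 28.70 ✓; ∠WFH = 100.0° ✓; |FH| = 28.50 ✓; ∠(FH, HZ) = 84.50° ✗; |HZ| = 24.90 ✓.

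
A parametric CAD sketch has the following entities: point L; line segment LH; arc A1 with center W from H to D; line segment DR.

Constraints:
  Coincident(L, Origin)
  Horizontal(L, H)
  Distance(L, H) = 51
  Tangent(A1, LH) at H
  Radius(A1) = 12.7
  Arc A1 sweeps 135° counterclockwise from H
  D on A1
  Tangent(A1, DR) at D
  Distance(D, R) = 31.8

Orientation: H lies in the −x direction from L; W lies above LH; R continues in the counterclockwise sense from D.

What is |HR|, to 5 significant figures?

46.185

L is at the origin; LH is horizontal with |LH| = 51.0 and H on the −x side, so H = (-51.000, 0.0000). A1 meets LH tangentially, so WH is at right angles to LH, so W = H + (0, 12.7) = (-51.000, 12.700). On A1, H sits at bearing -90° from W; a 135° counterclockwise sweep puts D at bearing 45°, so D = W + 12.7·(cos 45°, sin 45°) = (-42.020, 21.680). The tangent condition forces WD to be normal to DR, so DR runs along (−sin 45°, cos 45°); with |DR| = 31.8, R = (-64.506, 44.166). Then |HR| = |R − H| = 46.185.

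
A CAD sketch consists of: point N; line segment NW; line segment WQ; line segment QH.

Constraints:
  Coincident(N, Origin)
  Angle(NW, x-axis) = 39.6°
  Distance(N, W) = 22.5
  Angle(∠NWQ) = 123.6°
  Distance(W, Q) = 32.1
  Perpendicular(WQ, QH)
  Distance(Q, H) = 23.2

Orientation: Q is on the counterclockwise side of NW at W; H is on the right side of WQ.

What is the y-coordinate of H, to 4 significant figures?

48.69

N is at the origin; NW runs at 39.6° with length 22.5, so W = 22.5·(cos 39.6°, sin 39.6°) = (17.34, 14.34). ∠NWQ = 123.6°, so WQ runs at 39.6° + (180° − 123.6°) = 96.00° from the x-axis; with |WQ| = 32.1, Q = W + 32.1·(cos 96.00°, sin 96.00°) = (13.98, 46.27). WQ ⟂ QH; with |QH| = 23.2 on the right of WQ, H = Q + 23.2·(0.9945, 0.1045) = (37.05, 48.69). So H.y = 48.69.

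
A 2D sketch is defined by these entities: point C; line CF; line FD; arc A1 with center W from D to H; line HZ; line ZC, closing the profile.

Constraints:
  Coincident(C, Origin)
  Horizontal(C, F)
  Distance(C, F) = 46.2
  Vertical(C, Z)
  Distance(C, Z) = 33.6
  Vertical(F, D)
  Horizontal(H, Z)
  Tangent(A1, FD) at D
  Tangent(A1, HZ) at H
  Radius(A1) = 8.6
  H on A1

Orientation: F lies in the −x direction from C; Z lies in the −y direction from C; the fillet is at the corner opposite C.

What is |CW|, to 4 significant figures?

45.15

C and Z share the same x with |CZ| = 33.6 and Z on the −y side, so Z = (0.000, -33.60). The virtual corner opposite C is at (-46.20, -33.60). Since A1 is tangent to FD there, WD ⟂ FD and A1 meets HZ tangentially, so WH is at right angles to HZ, with radius 8.6, so the center W sits 8.6 in from both sides at W = (-37.60, -25.00). Then |CW| = |W − C| = 45.15.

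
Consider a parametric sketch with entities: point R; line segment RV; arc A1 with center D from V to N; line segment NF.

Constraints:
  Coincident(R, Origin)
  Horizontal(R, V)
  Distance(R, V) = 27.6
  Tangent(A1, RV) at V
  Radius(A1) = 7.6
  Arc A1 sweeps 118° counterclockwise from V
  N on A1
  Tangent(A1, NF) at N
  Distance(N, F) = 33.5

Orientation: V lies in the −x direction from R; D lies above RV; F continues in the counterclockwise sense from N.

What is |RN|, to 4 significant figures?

23.69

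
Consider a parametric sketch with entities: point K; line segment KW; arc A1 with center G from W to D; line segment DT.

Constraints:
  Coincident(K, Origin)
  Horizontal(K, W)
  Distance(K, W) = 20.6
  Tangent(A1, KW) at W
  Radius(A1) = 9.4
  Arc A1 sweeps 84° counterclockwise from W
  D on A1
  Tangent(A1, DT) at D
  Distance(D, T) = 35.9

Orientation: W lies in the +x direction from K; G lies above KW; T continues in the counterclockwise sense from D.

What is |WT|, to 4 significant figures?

46.02

K is at the origin; KW is horizontal with |KW| = 20.6 and W on the +x side, so W = (20.60, 0.000). Tangency of A1 to KW means the radius GW is perpendicular to KW, so G = W + (0, 9.4) = (20.60, 9.400). On A1, W sits at bearing -90° from G; an 84° counterclockwise sweep puts D at bearing -6°, so D = G + 9.4·(cos -6°, sin -6°) = (29.95, 8.417). The tangent condition forces GD to be normal to DT, so DT runs along (−sin -6°, cos -6°); with |DT| = 35.9, T = (33.70, 44.12). Then |WT| = |T − W| = 46.02.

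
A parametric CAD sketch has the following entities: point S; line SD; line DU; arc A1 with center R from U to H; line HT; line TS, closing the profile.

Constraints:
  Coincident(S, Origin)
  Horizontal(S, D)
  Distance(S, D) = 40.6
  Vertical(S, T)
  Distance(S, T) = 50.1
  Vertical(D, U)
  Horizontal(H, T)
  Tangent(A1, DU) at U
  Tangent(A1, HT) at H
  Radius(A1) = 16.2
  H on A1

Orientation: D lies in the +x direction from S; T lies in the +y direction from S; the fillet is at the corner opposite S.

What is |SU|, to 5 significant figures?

52.892

The virtual corner opposite S is at (40.600, 50.100). A1 meets DU tangentially, so RU is at right angles to DU and since A1 is tangent to HT there, RH ⟂ HT, with radius 16.2, so the center R sits 16.2 in from both sides at R = (24.400, 33.900). That places the tangent points at U = (40.600, 33.900) on DU and H = (24.400, 50.100) on HT. Then |SU| = |U − S| = 52.892.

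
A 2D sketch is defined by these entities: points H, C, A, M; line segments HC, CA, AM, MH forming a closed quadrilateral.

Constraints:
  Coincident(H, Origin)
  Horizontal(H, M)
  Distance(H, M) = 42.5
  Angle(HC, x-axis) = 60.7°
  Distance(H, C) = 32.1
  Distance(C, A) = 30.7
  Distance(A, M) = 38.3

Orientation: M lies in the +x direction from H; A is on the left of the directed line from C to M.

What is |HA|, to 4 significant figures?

58.79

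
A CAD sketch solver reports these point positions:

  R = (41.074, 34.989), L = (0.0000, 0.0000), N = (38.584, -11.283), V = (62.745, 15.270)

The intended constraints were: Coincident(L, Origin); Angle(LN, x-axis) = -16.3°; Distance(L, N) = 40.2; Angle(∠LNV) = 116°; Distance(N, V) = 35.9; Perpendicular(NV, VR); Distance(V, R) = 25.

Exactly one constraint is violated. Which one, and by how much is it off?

Distance(V, R) = 25 — off by 4.30.

L = (0.00, 0.00) ✓; LN at -16.30° ✓; |LN| = 40.20 ✓; ∠LNV = 116.0° ✓; |NV| = 35.90 ✓; ∠(NV, VR) = 90.00° ✓; |VR| = 29.30 ✗.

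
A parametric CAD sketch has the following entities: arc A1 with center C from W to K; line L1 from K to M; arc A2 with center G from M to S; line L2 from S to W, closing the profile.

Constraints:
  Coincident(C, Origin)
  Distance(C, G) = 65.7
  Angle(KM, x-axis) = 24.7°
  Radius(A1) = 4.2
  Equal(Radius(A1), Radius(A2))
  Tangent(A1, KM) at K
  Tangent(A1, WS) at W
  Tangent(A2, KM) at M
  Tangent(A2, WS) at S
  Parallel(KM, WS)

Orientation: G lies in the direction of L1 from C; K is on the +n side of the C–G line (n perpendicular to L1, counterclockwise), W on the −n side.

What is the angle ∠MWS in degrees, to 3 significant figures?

7.29°

The slot axis is L1's direction at 24.7°, so u = (cos 24.7°, sin 24.7°) = (0.909, 0.418) and n = (−sin 24.7°, cos 24.7°) = (-0.418, 0.909). C is at the origin and G lies 65.7 along u from C, so G = 65.7·u = (59.7, 27.5). Tangency of A1 to both parallel lines with radius 4.2 puts K and W at C ± 4.2·n: K = (-1.76, 3.82), W = (1.76, -3.82). Equal radii place M and S the same way about G: M = G + 4.2·n = (57.9, 31.3), S = G − 4.2·n = (61.4, 23.6). Then cos ∠MWS = WM·WS / (|WM||WS|), giving 7.29°.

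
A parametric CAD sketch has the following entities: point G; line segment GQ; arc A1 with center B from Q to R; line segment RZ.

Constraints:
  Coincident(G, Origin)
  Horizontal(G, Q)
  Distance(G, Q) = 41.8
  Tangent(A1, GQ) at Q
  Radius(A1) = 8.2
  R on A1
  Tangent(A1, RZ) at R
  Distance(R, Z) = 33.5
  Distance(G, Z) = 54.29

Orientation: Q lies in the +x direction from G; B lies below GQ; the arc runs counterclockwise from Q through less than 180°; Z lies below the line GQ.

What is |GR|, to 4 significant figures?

34.64

Checks: |BQ| = 8.200 ✓; |BR| = 8.200 ✓; ∠(BR, RZ) = 90.00° ✓; |RZ| = 33.50 ✓; |GZ| = 54.29 ✓.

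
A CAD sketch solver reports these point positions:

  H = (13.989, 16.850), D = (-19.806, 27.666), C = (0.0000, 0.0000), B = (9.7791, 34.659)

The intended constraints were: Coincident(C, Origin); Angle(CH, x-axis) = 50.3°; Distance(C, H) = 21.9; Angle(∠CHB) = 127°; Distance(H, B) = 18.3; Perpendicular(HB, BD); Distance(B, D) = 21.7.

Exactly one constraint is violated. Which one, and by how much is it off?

Distance(B, D) = 21.7 — off by 8.70.

C = (0.00, 0.00) ✓; CH at 50.30° ✓; |CH| = 21.90 ✓; ∠CHB = 127.0° ✓; |HB| = 18.30 ✓; ∠(HB, BD) = 90.00° ✓; |BD| = 30.40 ✗.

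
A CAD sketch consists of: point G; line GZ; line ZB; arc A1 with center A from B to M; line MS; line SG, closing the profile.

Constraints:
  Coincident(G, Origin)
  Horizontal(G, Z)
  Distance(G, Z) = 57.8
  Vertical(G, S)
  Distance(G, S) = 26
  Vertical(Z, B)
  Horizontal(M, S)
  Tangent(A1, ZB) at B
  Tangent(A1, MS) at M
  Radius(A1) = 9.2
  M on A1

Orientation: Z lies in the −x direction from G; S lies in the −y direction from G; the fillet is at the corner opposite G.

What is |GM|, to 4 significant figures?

55.12

G is at the origin; G and Z share the same y with |GZ| = 57.8 and Z on the −x side, so Z = (-57.80, 0.000). GS is vertical with |GS| = 26.0 and S on the −y side, so S = (0.000, -26.00). The virtual corner opposite G is at (-57.80, -26.00). Since A1 is tangent to ZB there, AB ⟂ ZB and A1 meets MS tangentially, so AM is at right angles to MS, with radius 9.2, so the center A sits 9.2 in from both sides at A = (-48.60, -16.80). That places the tangent points at B = (-57.80, -16.80) on ZB and M = (-48.60, -26.00) on MS. Then |GM| = |M − G| = 55.12.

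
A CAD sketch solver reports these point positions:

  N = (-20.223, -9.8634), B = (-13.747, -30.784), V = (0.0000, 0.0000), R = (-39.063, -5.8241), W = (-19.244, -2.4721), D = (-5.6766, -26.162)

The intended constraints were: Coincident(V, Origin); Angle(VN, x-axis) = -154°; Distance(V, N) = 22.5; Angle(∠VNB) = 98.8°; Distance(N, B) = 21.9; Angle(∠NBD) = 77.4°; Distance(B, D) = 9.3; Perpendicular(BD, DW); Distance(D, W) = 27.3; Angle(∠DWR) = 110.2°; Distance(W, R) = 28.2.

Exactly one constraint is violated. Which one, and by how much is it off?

Distance(W, R) = 28.2 — off by 8.10.

V = (0.00, 0.00) ✓; VN at -154.0° ✓; |VN| = 22.50 ✓; ∠VNB = 98.80° ✓; |NB| = 21.90 ✓; ∠NBD = 77.40° ✓; |BD| = 9.300 ✓; ∠(BD, DW) = 90.00° ✓; |DW| = 27.30 ✓; ∠DWR = 110.2° ✓; |WR| = 20.10 ✗.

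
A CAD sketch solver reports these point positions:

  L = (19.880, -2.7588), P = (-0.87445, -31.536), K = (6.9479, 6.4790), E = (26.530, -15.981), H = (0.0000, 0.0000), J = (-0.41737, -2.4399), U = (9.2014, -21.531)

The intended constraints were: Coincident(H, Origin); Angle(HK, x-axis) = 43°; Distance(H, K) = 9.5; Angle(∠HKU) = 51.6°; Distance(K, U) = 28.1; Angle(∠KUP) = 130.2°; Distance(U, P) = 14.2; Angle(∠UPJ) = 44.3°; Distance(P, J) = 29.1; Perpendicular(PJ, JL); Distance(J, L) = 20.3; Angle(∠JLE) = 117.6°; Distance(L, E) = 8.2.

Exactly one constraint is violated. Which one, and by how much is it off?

Distance(L, E) = 8.2 — off by 6.60.

H = (0.00, 0.00) ✓; HK at 43.00° ✓; |HK| = 9.500 ✓; ∠HKU = 51.60° ✓; |KU| = 28.10 ✓; ∠KUP = 130.2° ✓; |UP| = 14.20 ✓; ∠UPJ = 44.30° ✓; |PJ| = 29.10 ✓; ∠(PJ, JL) = 90.00° ✓; |JL| = 20.30 ✓; ∠JLE = 117.6° ✓; |LE| = 14.80 ✗.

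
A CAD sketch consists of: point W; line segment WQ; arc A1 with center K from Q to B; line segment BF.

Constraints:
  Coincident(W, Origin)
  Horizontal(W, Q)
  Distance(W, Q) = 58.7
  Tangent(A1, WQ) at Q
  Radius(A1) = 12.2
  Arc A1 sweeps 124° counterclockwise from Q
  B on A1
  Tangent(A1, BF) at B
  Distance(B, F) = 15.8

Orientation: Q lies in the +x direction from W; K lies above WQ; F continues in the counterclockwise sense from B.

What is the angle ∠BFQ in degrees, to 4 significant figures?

36.28°

W is at the origin; W and Q share the same y with |WQ| = 58.7 and Q on the +x side, so Q = (58.70, 0.000). Tangency of A1 to WQ means the radius KQ is perpendicular to WQ, so K = Q + (0, 12.2) = (58.70, 12.20). On A1, Q sits at bearing -90° from K; a 124° counterclockwise sweep puts B at bearing 34°, so B = K + 12.2·(cos 34°, sin 34°) = (68.81, 19.02). Tangency of A1 to BF means the radius KB is perpendicular to BF, so BF runs along (−sin 34°, cos 34°); with |BF| = 15.8, F = (59.98, 32.12). Then cos ∠BFQ = FB·FQ / (|FB||FQ|), giving 36.28°.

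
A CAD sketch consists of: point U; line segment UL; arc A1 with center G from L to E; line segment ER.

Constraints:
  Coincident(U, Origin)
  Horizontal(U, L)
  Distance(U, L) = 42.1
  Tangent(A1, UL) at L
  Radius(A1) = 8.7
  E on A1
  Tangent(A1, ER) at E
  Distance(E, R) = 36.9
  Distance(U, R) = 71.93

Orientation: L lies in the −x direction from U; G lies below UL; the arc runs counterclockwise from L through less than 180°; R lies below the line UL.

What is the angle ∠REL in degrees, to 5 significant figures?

140.23°

U is at the origin; U and L share the same y with |UL| = 42.1 and L on the −x side, so L = (-42.100, 0.0000). Tangency of A1 to UL means the radius GL is perpendicular to UL, so G = L + (0, -8.7) = (-42.100, -8.7000). Since GE ⟂ ER (tangency), |GR| = √(8.7² + 36.9²) = 37.912 regardless of where E sits on A1. So R lies on both circle(U, 71.93) and circle(G, 37.912); the below-UL intersection is R = (-57.357, -43.406). E is the foot of the tangent from R: E = (-50.655, -7.1199).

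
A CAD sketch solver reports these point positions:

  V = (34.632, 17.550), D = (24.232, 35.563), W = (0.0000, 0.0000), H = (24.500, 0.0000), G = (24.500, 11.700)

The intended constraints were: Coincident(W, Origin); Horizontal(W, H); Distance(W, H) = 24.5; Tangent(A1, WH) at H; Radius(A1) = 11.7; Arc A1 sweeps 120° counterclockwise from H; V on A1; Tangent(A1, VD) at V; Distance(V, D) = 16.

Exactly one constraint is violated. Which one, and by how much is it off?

Distance(V, D) = 16 — off by 4.80.

W = (0.00, 0.00) ✓; W.y = 0.00, H.y = 0.00 ✓; |WH| = 24.50 ✓; ∠(GH, HW) = 90.00° ✓; |GH| = 11.70 ✓; bearing(G→V) − bearing(G→H) = 120.0° ✓; |GV| = 11.70 ✓; ∠(GV, VD) = 90.00° ✓; |VD| = 20.80 ✗.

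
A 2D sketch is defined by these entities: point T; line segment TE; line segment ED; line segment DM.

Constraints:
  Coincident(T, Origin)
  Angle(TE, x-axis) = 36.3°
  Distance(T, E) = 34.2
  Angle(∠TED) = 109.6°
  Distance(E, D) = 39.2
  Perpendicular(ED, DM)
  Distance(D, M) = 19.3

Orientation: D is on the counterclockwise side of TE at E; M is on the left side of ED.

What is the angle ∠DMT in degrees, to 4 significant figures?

104.3°

T is at the origin; TE runs at 36.3° with length 34.2, so E = 34.2·(cos 36.3°, sin 36.3°) = (27.56, 20.25). ∠TED = 109.6°, so ED runs at 36.3° + (180° − 109.6°) = 106.7° from the x-axis; with |ED| = 39.2, D = E + 39.2·(cos 106.7°, sin 106.7°) = (16.30, 57.79). ED ⟂ DM; with |DM| = 19.3 on the left of ED, M = D + 19.3·(-0.9578, -0.2874) = (-2.188, 52.25). Then cos ∠DMT = MD·MT / (|MD||MT|), giving 104.3°.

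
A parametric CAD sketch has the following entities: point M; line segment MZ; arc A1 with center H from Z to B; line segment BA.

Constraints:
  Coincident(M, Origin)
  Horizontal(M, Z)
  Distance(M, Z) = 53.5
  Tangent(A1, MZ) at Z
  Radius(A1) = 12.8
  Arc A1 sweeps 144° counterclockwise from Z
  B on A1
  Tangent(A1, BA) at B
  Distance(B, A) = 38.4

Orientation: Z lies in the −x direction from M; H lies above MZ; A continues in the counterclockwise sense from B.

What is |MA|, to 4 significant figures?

89.59

On A1, Z sits at bearing -90° from H; a 144° counterclockwise sweep puts B at bearing 54°, so B = H + 12.8·(cos 54°, sin 54°) = (-45.98, 23.16). A1 meets BA tangentially, so HB is at right angles to BA, so BA runs along (−sin 54°, cos 54°); with |BA| = 38.4, A = (-77.04, 45.73). Then |MA| = |A − M| = 89.59.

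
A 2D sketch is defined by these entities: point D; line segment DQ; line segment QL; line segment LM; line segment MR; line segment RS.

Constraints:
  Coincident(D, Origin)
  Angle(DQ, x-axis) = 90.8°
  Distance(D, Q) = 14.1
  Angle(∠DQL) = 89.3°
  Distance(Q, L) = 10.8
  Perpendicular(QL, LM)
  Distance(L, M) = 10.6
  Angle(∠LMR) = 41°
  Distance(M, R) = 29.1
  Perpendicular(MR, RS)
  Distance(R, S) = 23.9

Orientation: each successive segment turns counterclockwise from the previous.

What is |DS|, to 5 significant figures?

42.240

D is at the origin; DQ runs at 90.8° with length 14.1, so Q = (-0.19687, 14.099). ∠DQL = 89.3° gives QL at -178.50° from the x-axis; with |QL| = 10.8, L = (-10.993, 13.816). The perpendicularity gives LM at right angles to QL, so LM runs at -88.500°; with |LM| = 10.6, M = (-10.716, 3.2195). ∠LMR = 41.0° gives MR at 50.500° from the x-axis; with |MR| = 29.1, R = (7.7942, 25.674). The perpendicularity gives RS at right angles to MR, so RS runs at 140.50°; with |RS| = 23.9, S = (-10.648, 40.876). Then |DS| = |S − D| = 42.240.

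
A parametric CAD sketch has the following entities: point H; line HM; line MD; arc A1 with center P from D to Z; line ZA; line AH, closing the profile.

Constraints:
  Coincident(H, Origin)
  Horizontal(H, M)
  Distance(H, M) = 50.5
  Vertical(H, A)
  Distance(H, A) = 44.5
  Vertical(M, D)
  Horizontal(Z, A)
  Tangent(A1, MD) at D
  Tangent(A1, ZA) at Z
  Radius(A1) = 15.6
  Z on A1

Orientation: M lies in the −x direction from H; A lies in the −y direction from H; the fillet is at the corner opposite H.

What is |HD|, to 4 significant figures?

58.18

H is at the origin; H and M share the same y with |HM| = 50.5 and M on the −x side, so M = (-50.50, 0.000). HA is vertical with |HA| = 44.5 and A on the −y side, so A = (0.000, -44.50). The virtual corner opposite H is at (-50.50, -44.50). Since A1 is tangent to MD there, PD ⟂ MD and since A1 is tangent to ZA there, PZ ⟂ ZA, with radius 15.6, so the center P sits 15.6 in from both sides at P = (-34.90, -28.90). That places the tangent points at D = (-50.50, -28.90) on MD and Z = (-34.90, -44.50) on ZA. Then |HD| = |D − H| = 58.18.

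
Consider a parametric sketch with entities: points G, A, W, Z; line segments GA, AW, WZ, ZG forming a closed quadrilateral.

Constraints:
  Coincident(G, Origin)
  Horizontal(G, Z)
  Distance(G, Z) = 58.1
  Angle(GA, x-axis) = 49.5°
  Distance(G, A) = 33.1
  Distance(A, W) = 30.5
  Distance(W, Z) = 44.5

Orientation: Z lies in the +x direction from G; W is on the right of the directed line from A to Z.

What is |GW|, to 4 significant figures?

14.48

G is at the origin; GZ is horizontal with |GZ| = 58.1 and Z in +x, so Z = (58.1, 0). GA runs at 49.5° with |GA| = 33.1, so A = (21.50, 25.17). W is determined by |AW| = 30.5 and |WZ| = 44.5 together: it lies at the intersection of circle(A, 30.5) and circle(Z, 44.5). With |AZ| = 44.42, the foot of the radical line on AZ is 10.39 from A and the perpendicular offset is √(30.5² − 10.39²) = 28.67. Taking the right-of-AZ solution: W = (13.81, -4.347).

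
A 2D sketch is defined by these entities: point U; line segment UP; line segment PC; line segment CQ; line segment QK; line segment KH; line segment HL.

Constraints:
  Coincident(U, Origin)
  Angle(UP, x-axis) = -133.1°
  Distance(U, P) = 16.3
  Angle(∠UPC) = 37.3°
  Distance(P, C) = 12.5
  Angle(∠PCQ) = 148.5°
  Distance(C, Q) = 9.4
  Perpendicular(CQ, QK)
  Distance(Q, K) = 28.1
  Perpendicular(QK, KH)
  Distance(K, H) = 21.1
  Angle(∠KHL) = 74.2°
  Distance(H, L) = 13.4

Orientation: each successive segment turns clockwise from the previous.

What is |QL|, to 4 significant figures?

23.15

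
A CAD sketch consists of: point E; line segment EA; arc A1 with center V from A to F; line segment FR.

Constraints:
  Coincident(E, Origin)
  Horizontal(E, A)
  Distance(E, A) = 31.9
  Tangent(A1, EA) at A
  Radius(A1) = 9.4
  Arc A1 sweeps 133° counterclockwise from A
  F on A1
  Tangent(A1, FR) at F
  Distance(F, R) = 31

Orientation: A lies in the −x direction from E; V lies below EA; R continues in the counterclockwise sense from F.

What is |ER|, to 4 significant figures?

42.33

E is at the origin; EA is horizontal with |EA| = 31.9 and A on the −x side, so A = (-31.90, 0.000). Tangency of A1 to EA means the radius VA is perpendicular to EA, so V = A + (0, -9.4) = (-31.90, -9.400). On A1, A sits at bearing 90° from V; a 133° counterclockwise sweep puts F at bearing 223°, so F = V + 9.4·(cos 223°, sin 223°) = (-38.77, -15.81). Tangency of A1 to FR means the radius VF is perpendicular to FR, so FR runs along (−sin 223°, cos 223°); with |FR| = 31.0, R = (-17.63, -38.48). Then |ER| = |R − E| = 42.33.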